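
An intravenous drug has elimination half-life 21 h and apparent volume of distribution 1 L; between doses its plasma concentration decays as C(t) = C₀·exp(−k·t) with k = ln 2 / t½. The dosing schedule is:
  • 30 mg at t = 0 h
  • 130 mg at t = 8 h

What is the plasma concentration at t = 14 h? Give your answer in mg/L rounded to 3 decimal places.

k = ln 2 / 21 = 0.03301 per h
Dose 1 (30 mg at t=0 h): 30·exp(−0.03301·14) = 18.899 mg/L
Dose 2 (130 mg at t=8 h): 130·exp(−0.03301·6) = 106.644 mg/L
C(14) = 18.899 + 106.644 = 125.542 mg/L

125.542 mg/L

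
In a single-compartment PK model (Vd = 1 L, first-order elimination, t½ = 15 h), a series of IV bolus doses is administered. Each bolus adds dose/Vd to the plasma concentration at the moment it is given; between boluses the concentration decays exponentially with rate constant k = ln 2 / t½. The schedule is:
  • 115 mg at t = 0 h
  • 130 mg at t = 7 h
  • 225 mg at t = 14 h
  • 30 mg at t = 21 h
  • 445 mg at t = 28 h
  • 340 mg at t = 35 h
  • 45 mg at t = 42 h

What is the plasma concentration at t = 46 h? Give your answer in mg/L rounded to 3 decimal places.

531.519 mg/L

k = ln 2 / 15 = 0.04621 per h
Dose 1 (115 mg at t=0 h): 115·exp(−0.04621·46) = 13.726 mg/L
Dose 2 (130 mg at t=7 h): 130·exp(−0.04621·39) = 21.442 mg/L
Dose 3 (225 mg at t=14 h): 225·exp(−0.04621·32) = 51.284 mg/L
Dose 4 (30 mg at t=21 h): 30·exp(−0.04621·25) = 9.449 mg/L
Dose 5 (445 mg at t=28 h): 445·exp(−0.04621·18) = 193.698 mg/L
Dose 6 (340 mg at t=35 h): 340·exp(−0.04621·11) = 204.514 mg/L
Dose 7 (45 mg at t=42 h): 45·exp(−0.04621·4) = 37.406 mg/L
C(46) = 13.726 + 21.442 + 51.284 + 9.449 + 193.698 + 204.514 + 37.406 = 531.519 mg/L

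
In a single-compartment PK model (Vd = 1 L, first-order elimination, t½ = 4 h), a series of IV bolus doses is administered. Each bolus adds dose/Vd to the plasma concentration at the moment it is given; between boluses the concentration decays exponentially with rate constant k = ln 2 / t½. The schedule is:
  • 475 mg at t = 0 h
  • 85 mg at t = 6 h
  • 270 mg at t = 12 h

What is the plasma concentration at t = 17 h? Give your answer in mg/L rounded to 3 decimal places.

k = ln 2 / 4 = 0.17329 per h
Dose 1 (475 mg at t=0 h): 475·exp(−0.17329·17) = 24.964 mg/L
Dose 2 (85 mg at t=6 h): 85·exp(−0.17329·11) = 12.635 mg/L
Dose 3 (270 mg at t=12 h): 270·exp(−0.17329·5) = 113.521 mg/L
C(17) = 24.964 + 12.635 + 113.521 = 151.120 mg/L

151.120 mg/L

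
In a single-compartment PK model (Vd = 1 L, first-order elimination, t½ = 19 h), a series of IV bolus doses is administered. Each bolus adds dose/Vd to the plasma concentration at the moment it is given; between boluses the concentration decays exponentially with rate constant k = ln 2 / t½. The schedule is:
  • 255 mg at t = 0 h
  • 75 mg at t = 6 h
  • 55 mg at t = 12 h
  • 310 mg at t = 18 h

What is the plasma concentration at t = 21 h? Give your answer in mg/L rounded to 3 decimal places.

479.390 mg/L

k = ln 2 / 19 = 0.03648 per h
Dose 1 (255 mg at t=0 h): 255·exp(−0.03648·21) = 118.529 mg/L
Dose 2 (75 mg at t=6 h): 75·exp(−0.03648·15) = 43.392 mg/L
Dose 3 (55 mg at t=12 h): 55·exp(−0.03648·9) = 39.607 mg/L
Dose 4 (310 mg at t=18 h): 310·exp(−0.03648·3) = 277.863 mg/L
C(21) = 118.529 + 43.392 + 39.607 + 277.863 = 479.390 mg/L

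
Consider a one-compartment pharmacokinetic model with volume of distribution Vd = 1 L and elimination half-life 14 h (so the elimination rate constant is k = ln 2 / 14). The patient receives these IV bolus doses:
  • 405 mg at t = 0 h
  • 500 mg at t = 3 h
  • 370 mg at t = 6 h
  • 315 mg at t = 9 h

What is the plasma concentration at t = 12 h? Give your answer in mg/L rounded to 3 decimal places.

1090.230 mg/L

k = ln 2 / 14 = 0.04951 per h
Dose 1 (405 mg at t=0 h): 405·exp(−0.04951·12) = 223.578 mg/L
Dose 2 (500 mg at t=3 h): 500·exp(−0.04951·9) = 320.222 mg/L
Dose 3 (370 mg at t=6 h): 370·exp(−0.04951·6) = 274.909 mg/L
Dose 4 (315 mg at t=9 h): 315·exp(−0.04951·3) = 271.521 mg/L
C(12) = 223.578 + 320.222 + 274.909 + 271.521 = 1090.230 mg/L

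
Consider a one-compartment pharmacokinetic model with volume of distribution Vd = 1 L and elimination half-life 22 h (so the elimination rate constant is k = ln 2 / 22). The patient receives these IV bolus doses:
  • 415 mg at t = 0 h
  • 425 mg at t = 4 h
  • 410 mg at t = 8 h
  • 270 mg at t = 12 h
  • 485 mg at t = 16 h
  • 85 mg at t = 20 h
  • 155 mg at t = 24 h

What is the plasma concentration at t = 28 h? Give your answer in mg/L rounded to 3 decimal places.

k = ln 2 / 22 = 0.03151 per h
Dose 1 (415 mg at t=0 h): 415·exp(−0.03151·28) = 171.759 mg/L
Dose 2 (425 mg at t=4 h): 425·exp(−0.03151·24) = 199.523 mg/L
Dose 3 (410 mg at t=8 h): 410·exp(−0.03151·20) = 218.333 mg/L
Dose 4 (270 mg at t=12 h): 270·exp(−0.03151·16) = 163.092 mg/L
Dose 5 (485 mg at t=16 h): 485·exp(−0.03151·12) = 332.310 mg/L
Dose 6 (85 mg at t=20 h): 85·exp(−0.03151·8) = 66.062 mg/L
Dose 7 (155 mg at t=24 h): 155·exp(−0.03151·4) = 136.647 mg/L
C(28) = 171.759 + 199.523 + 218.333 + 163.092 + 332.310 + 66.062 + 136.647 = 1287.726 mg/L

1287.726 mg/L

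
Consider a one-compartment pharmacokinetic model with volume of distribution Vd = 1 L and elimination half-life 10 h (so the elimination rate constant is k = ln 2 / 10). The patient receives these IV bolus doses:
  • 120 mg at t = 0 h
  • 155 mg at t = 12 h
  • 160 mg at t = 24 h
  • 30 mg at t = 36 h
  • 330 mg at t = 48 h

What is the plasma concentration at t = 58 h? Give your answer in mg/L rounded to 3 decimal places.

k = ln 2 / 10 = 0.06931 per h
Dose 1 (120 mg at t=0 h): 120·exp(−0.06931·58) = 2.154 mg/L
Dose 2 (155 mg at t=12 h): 155·exp(−0.06931·46) = 6.391 mg/L
Dose 3 (160 mg at t=24 h): 160·exp(−0.06931·34) = 15.157 mg/L
Dose 4 (30 mg at t=36 h): 30·exp(−0.06931·22) = 6.529 mg/L
Dose 5 (330 mg at t=48 h): 330·exp(−0.06931·10) = 165.000 mg/L
C(58) = 2.154 + 6.391 + 15.157 + 6.529 + 165.000 = 195.231 mg/L

195.231 mg/L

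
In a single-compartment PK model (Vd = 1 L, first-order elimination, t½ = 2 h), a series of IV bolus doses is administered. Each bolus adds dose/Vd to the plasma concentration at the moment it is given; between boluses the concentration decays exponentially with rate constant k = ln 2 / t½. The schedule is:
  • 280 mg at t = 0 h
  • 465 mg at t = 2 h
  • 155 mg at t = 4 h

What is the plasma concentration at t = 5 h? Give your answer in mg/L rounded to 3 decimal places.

323.501 mg/L

k = ln 2 / 2 = 0.34657 per h
Dose 1 (280 mg at t=0 h): 280·exp(−0.34657·5) = 49.497 mg/L
Dose 2 (465 mg at t=2 h): 465·exp(−0.34657·3) = 164.402 mg/L
Dose 3 (155 mg at t=4 h): 155·exp(−0.34657·1) = 109.602 mg/L
C(5) = 49.497 + 164.402 + 109.602 = 323.501 mg/L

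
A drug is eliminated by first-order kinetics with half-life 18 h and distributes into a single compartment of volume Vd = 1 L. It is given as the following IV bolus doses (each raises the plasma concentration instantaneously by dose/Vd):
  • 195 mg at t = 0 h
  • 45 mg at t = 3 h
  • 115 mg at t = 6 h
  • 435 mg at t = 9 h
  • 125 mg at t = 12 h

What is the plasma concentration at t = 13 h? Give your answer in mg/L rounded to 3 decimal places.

k = ln 2 / 18 = 0.03851 per h
Dose 1 (195 mg at t=0 h): 195·exp(−0.03851·13) = 118.202 mg/L
Dose 2 (45 mg at t=3 h): 45·exp(−0.03851·10) = 30.618 mg/L
Dose 3 (115 mg at t=6 h): 115·exp(−0.03851·7) = 87.828 mg/L
Dose 4 (435 mg at t=9 h): 435·exp(−0.03851·4) = 372.901 mg/L
Dose 5 (125 mg at t=12 h): 125·exp(−0.03851·1) = 120.278 mg/L
C(13) = 118.202 + 30.618 + 87.828 + 372.901 + 120.278 = 729.826 mg/L

729.826 mg/L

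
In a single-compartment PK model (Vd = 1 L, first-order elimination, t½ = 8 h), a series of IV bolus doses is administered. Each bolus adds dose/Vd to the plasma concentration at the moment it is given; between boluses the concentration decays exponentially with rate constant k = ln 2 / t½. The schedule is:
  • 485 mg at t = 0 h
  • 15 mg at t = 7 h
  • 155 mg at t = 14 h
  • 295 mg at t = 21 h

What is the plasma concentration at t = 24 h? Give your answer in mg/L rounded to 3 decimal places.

356.709 mg/L

k = ln 2 / 8 = 0.08664 per h
Dose 1 (485 mg at t=0 h): 485·exp(−0.08664·24) = 60.625 mg/L
Dose 2 (15 mg at t=7 h): 15·exp(−0.08664·17) = 3.439 mg/L
Dose 3 (155 mg at t=14 h): 155·exp(−0.08664·10) = 65.169 mg/L
Dose 4 (295 mg at t=21 h): 295·exp(−0.08664·3) = 227.476 mg/L
C(24) = 60.625 + 3.439 + 65.169 + 227.476 = 356.709 mg/L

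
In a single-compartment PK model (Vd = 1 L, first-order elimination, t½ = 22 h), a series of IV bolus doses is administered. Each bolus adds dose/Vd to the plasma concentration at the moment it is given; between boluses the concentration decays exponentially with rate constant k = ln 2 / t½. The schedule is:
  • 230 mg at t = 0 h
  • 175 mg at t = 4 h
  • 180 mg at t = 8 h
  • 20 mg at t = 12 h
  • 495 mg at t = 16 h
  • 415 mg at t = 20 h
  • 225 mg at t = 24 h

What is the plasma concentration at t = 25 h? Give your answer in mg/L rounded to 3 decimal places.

k = ln 2 / 22 = 0.03151 per h
Dose 1 (230 mg at t=0 h): 230·exp(−0.03151·25) = 104.628 mg/L
Dose 2 (175 mg at t=4 h): 175·exp(−0.03151·21) = 90.301 mg/L
Dose 3 (180 mg at t=8 h): 180·exp(−0.03151·17) = 105.356 mg/L
Dose 4 (20 mg at t=12 h): 20·exp(−0.03151·13) = 13.278 mg/L
Dose 5 (495 mg at t=16 h): 495·exp(−0.03151·9) = 372.783 mg/L
Dose 6 (415 mg at t=20 h): 415·exp(−0.03151·5) = 354.513 mg/L
Dose 7 (225 mg at t=24 h): 225·exp(−0.03151·1) = 218.022 mg/L
C(25) = 104.628 + 90.301 + 105.356 + 13.278 + 372.783 + 354.513 + 218.022 = 1258.881 mg/L

1258.881 mg/L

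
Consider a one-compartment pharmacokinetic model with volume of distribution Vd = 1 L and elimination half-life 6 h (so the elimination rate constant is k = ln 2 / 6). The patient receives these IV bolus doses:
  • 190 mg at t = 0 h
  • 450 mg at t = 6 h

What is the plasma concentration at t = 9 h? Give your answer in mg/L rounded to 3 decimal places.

385.373 mg/L

k = ln 2 / 6 = 0.11552 per h
Dose 1 (190 mg at t=0 h): 190·exp(−0.11552·9) = 67.175 mg/L
Dose 2 (450 mg at t=6 h): 450·exp(−0.11552·3) = 318.198 mg/L
C(9) = 67.175 + 318.198 = 385.373 mg/L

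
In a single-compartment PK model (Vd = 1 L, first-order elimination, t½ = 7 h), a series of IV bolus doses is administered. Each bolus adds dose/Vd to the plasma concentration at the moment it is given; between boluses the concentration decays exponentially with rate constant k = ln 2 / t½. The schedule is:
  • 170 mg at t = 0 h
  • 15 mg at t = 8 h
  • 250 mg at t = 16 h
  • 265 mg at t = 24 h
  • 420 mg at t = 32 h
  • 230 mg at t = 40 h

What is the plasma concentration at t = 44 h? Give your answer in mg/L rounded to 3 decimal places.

337.576 mg/L

k = ln 2 / 7 = 0.09902 per h
Dose 1 (170 mg at t=0 h): 170·exp(−0.09902·44) = 2.179 mg/L
Dose 2 (15 mg at t=8 h): 15·exp(−0.09902·36) = 0.425 mg/L
Dose 3 (250 mg at t=16 h): 250·exp(−0.09902·28) = 15.625 mg/L
Dose 4 (265 mg at t=24 h): 265·exp(−0.09902·20) = 36.573 mg/L
Dose 5 (420 mg at t=32 h): 420·exp(−0.09902·12) = 127.996 mg/L
Dose 6 (230 mg at t=40 h): 230·exp(−0.09902·4) = 154.779 mg/L
C(44) = 2.179 + 0.425 + 15.625 + 36.573 + 127.996 + 154.779 = 337.576 mg/L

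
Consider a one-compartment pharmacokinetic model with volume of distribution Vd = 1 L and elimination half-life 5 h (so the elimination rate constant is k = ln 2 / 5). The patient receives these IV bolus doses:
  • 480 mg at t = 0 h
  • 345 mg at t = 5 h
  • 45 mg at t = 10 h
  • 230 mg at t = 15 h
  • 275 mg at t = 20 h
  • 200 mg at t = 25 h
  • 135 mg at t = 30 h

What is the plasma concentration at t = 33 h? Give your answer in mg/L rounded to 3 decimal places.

233.285 mg/L

k = ln 2 / 5 = 0.13863 per h
Dose 1 (480 mg at t=0 h): 480·exp(−0.13863·33) = 4.948 mg/L
Dose 2 (345 mg at t=5 h): 345·exp(−0.13863·28) = 7.113 mg/L
Dose 3 (45 mg at t=10 h): 45·exp(−0.13863·23) = 1.856 mg/L
Dose 4 (230 mg at t=15 h): 230·exp(−0.13863·18) = 18.968 mg/L
Dose 5 (275 mg at t=20 h): 275·exp(−0.13863·13) = 45.358 mg/L
Dose 6 (200 mg at t=25 h): 200·exp(−0.13863·8) = 65.975 mg/L
Dose 7 (135 mg at t=30 h): 135·exp(−0.13863·3) = 89.067 mg/L
C(33) = 4.948 + 7.113 + 1.856 + 18.968 + 45.358 + 65.975 + 89.067 = 233.285 mg/L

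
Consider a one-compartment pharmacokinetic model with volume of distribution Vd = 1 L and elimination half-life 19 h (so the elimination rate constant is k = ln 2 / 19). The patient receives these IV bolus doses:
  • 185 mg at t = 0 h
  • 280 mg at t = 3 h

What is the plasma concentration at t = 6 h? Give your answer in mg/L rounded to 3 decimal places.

399.604 mg/L

k = ln 2 / 19 = 0.03648 per h
Dose 1 (185 mg at t=0 h): 185·exp(−0.03648·6) = 148.631 mg/L
Dose 2 (280 mg at t=3 h): 280·exp(−0.03648·3) = 250.973 mg/L
C(6) = 148.631 + 250.973 = 399.604 mg/L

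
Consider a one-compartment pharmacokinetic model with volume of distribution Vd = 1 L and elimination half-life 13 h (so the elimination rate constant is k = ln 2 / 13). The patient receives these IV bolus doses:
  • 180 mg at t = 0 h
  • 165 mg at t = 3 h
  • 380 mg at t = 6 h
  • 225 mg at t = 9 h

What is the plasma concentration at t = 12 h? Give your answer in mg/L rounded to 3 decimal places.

k = ln 2 / 13 = 0.05332 per h
Dose 1 (180 mg at t=0 h): 180·exp(−0.05332·12) = 94.929 mg/L
Dose 2 (165 mg at t=3 h): 165·exp(−0.05332·9) = 102.112 mg/L
Dose 3 (380 mg at t=6 h): 380·exp(−0.05332·6) = 275.960 mg/L
Dose 4 (225 mg at t=9 h): 225·exp(−0.05332·3) = 191.741 mg/L
C(12) = 94.929 + 102.112 + 275.960 + 191.741 = 664.742 mg/L

664.742 mg/L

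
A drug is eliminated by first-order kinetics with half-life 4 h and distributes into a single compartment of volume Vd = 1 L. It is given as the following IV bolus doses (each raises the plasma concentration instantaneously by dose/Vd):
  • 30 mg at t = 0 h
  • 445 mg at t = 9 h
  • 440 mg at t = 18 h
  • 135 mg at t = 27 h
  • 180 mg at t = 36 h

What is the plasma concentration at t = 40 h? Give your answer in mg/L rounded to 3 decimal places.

116.009 mg/L

k = ln 2 / 4 = 0.17329 per h
Dose 1 (30 mg at t=0 h): 30·exp(−0.17329·40) = 0.029 mg/L
Dose 2 (445 mg at t=9 h): 445·exp(−0.17329·31) = 2.067 mg/L
Dose 3 (440 mg at t=18 h): 440·exp(−0.17329·22) = 9.723 mg/L
Dose 4 (135 mg at t=27 h): 135·exp(−0.17329·13) = 14.190 mg/L
Dose 5 (180 mg at t=36 h): 180·exp(−0.17329·4) = 90.000 mg/L
C(40) = 0.029 + 2.067 + 9.723 + 14.190 + 90.000 = 116.009 mg/L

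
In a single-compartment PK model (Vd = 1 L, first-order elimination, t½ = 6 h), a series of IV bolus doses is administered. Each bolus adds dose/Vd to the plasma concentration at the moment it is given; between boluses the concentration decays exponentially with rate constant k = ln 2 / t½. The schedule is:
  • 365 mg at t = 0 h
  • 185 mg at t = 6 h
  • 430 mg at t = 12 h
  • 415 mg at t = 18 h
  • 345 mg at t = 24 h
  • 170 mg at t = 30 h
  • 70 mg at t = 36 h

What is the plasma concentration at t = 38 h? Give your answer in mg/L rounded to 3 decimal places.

k = ln 2 / 6 = 0.11552 per h
Dose 1 (365 mg at t=0 h): 365·exp(−0.11552·38) = 4.527 mg/L
Dose 2 (185 mg at t=6 h): 185·exp(−0.11552·32) = 4.589 mg/L
Dose 3 (430 mg at t=12 h): 430·exp(−0.11552·26) = 21.331 mg/L
Dose 4 (415 mg at t=18 h): 415·exp(−0.11552·20) = 41.173 mg/L
Dose 5 (345 mg at t=24 h): 345·exp(−0.11552·14) = 68.457 mg/L
Dose 6 (170 mg at t=30 h): 170·exp(−0.11552·8) = 67.465 mg/L
Dose 7 (70 mg at t=36 h): 70·exp(−0.11552·2) = 55.559 mg/L
C(38) = 4.527 + 4.589 + 21.331 + 41.173 + 68.457 + 67.465 + 55.559 = 263.099 mg/L

263.099 mg/L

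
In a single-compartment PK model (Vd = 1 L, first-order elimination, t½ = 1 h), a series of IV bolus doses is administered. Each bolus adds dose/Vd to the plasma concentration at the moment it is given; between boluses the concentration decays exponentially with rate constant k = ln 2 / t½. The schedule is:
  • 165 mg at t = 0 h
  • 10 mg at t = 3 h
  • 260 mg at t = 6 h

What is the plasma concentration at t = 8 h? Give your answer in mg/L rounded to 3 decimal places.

k = ln 2 / 1 = 0.69315 per h
Dose 1 (165 mg at t=0 h): 165·exp(−0.69315·8) = 0.645 mg/L
Dose 2 (10 mg at t=3 h): 10·exp(−0.69315·5) = 0.312 mg/L
Dose 3 (260 mg at t=6 h): 260·exp(−0.69315·2) = 65.000 mg/L
C(8) = 0.645 + 0.312 + 65.000 = 65.957 mg/L

65.957 mg/L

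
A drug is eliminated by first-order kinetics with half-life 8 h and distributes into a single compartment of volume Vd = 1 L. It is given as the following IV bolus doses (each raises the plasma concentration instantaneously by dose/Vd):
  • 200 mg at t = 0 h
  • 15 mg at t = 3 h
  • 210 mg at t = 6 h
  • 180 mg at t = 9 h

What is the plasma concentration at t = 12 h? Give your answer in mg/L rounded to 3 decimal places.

341.254 mg/L

k = ln 2 / 8 = 0.08664 per h
Dose 1 (200 mg at t=0 h): 200·exp(−0.08664·12) = 70.711 mg/L
Dose 2 (15 mg at t=3 h): 15·exp(−0.08664·9) = 6.878 mg/L
Dose 3 (210 mg at t=6 h): 210·exp(−0.08664·6) = 124.867 mg/L
Dose 4 (180 mg at t=9 h): 180·exp(−0.08664·3) = 138.799 mg/L
C(12) = 70.711 + 6.878 + 124.867 + 138.799 = 341.254 mg/L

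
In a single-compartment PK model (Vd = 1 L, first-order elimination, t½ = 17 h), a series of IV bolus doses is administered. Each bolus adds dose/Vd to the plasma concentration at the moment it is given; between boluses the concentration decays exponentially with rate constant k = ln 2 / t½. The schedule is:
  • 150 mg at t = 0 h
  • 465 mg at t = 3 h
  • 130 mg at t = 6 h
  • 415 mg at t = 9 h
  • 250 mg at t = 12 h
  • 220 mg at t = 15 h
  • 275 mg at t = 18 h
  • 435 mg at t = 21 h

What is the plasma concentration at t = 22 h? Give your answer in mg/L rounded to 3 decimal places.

1570.323 mg/L

k = ln 2 / 17 = 0.04077 per h
Dose 1 (150 mg at t=0 h): 150·exp(−0.04077·22) = 61.168 mg/L
Dose 2 (465 mg at t=3 h): 465·exp(−0.04077·19) = 214.293 mg/L
Dose 3 (130 mg at t=6 h): 130·exp(−0.04077·16) = 67.705 mg/L
Dose 4 (415 mg at t=9 h): 415·exp(−0.04077·13) = 244.258 mg/L
Dose 5 (250 mg at t=12 h): 250·exp(−0.04077·10) = 166.289 mg/L
Dose 6 (220 mg at t=15 h): 220·exp(−0.04077·7) = 165.375 mg/L
Dose 7 (275 mg at t=18 h): 275·exp(−0.04077·4) = 233.616 mg/L
Dose 8 (435 mg at t=21 h): 435·exp(−0.04077·1) = 417.620 mg/L
C(22) = 61.168 + 214.293 + 67.705 + 244.258 + 166.289 + 165.375 + 233.616 + 417.620 = 1570.323 mg/L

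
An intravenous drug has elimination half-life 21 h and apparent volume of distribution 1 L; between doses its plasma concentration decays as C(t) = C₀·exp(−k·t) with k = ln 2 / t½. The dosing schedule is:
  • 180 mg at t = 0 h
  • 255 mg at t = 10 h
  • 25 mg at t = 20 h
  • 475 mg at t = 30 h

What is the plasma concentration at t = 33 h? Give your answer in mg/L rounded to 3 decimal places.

626.417 mg/L

k = ln 2 / 21 = 0.03301 per h
Dose 1 (180 mg at t=0 h): 180·exp(−0.03301·33) = 60.566 mg/L
Dose 2 (255 mg at t=10 h): 255·exp(−0.03301·23) = 119.355 mg/L
Dose 3 (25 mg at t=20 h): 25·exp(−0.03301·13) = 16.278 mg/L
Dose 4 (475 mg at t=30 h): 475·exp(−0.03301·3) = 430.219 mg/L
C(33) = 60.566 + 119.355 + 16.278 + 430.219 = 626.417 mg/L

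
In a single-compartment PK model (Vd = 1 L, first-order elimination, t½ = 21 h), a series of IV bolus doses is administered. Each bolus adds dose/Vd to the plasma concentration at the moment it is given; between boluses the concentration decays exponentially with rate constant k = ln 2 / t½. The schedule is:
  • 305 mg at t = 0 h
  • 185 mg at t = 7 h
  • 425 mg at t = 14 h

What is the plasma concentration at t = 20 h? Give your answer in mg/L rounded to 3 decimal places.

k = ln 2 / 21 = 0.03301 per h
Dose 1 (305 mg at t=0 h): 305·exp(−0.03301·20) = 157.618 mg/L
Dose 2 (185 mg at t=7 h): 185·exp(−0.03301·13) = 120.454 mg/L
Dose 3 (425 mg at t=14 h): 425·exp(−0.03301·6) = 348.643 mg/L
C(20) = 157.618 + 120.454 + 348.643 = 626.714 mg/L

626.714 mg/L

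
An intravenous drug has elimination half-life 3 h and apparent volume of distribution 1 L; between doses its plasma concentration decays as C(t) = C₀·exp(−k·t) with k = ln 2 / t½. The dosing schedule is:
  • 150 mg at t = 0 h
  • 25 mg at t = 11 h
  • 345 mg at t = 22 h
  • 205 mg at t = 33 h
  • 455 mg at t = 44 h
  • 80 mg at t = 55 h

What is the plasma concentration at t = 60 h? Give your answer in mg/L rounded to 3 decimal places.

k = ln 2 / 3 = 0.23105 per h
Dose 1 (150 mg at t=0 h): 150·exp(−0.23105·60) = 0.000 mg/L
Dose 2 (25 mg at t=11 h): 25·exp(−0.23105·49) = 0.000 mg/L
Dose 3 (345 mg at t=22 h): 345·exp(−0.23105·38) = 0.053 mg/L
Dose 4 (205 mg at t=33 h): 205·exp(−0.23105·27) = 0.400 mg/L
Dose 5 (455 mg at t=44 h): 455·exp(−0.23105·16) = 11.285 mg/L
Dose 6 (80 mg at t=55 h): 80·exp(−0.23105·5) = 25.198 mg/L
C(60) = 0.000 + 0.000 + 0.053 + 0.400 + 11.285 + 25.198 = 36.938 mg/L

36.938 mg/L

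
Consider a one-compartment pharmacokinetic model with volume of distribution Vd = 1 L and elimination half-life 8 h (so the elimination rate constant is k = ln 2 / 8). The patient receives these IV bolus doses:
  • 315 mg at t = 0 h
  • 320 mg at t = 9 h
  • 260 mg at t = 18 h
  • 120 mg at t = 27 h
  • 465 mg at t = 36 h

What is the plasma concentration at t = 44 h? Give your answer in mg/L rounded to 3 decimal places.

k = ln 2 / 8 = 0.08664 per h
Dose 1 (315 mg at t=0 h): 315·exp(−0.08664·44) = 6.961 mg/L
Dose 2 (320 mg at t=9 h): 320·exp(−0.08664·35) = 15.422 mg/L
Dose 3 (260 mg at t=18 h): 260·exp(−0.08664·26) = 27.329 mg/L
Dose 4 (120 mg at t=27 h): 120·exp(−0.08664·17) = 27.510 mg/L
Dose 5 (465 mg at t=36 h): 465·exp(−0.08664·8) = 232.500 mg/L
C(44) = 6.961 + 15.422 + 27.329 + 27.510 + 232.500 = 309.722 mg/L

309.722 mg/L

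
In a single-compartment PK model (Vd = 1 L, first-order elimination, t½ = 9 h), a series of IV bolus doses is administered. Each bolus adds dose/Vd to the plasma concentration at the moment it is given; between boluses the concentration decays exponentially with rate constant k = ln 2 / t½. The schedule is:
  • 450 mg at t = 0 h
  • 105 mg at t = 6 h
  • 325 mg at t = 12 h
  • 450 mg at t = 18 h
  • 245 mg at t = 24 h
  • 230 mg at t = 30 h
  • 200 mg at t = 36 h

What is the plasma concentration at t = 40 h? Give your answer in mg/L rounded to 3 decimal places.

k = ln 2 / 9 = 0.07702 per h
Dose 1 (450 mg at t=0 h): 450·exp(−0.07702·40) = 20.668 mg/L
Dose 2 (105 mg at t=6 h): 105·exp(−0.07702·34) = 7.655 mg/L
Dose 3 (325 mg at t=12 h): 325·exp(−0.07702·28) = 37.614 mg/L
Dose 4 (450 mg at t=18 h): 450·exp(−0.07702·22) = 82.673 mg/L
Dose 5 (245 mg at t=24 h): 245·exp(−0.07702·16) = 71.450 mg/L
Dose 6 (230 mg at t=30 h): 230·exp(−0.07702·10) = 106.476 mg/L
Dose 7 (200 mg at t=36 h): 200·exp(−0.07702·4) = 146.973 mg/L
C(40) = 20.668 + 7.655 + 37.614 + 82.673 + 71.450 + 106.476 + 146.973 = 473.509 mg/L

473.509 mg/L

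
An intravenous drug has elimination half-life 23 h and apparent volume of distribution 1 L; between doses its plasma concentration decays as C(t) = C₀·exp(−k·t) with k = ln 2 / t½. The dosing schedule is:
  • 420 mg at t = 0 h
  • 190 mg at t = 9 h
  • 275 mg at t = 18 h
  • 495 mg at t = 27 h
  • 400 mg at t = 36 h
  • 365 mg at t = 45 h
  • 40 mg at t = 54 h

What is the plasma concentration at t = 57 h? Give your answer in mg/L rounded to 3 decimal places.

908.621 mg/L

k = ln 2 / 23 = 0.03014 per h
Dose 1 (420 mg at t=0 h): 420·exp(−0.03014·57) = 75.373 mg/L
Dose 2 (190 mg at t=9 h): 190·exp(−0.03014·48) = 44.722 mg/L
Dose 3 (275 mg at t=18 h): 275·exp(−0.03014·39) = 84.897 mg/L
Dose 4 (495 mg at t=27 h): 495·exp(−0.03014·30) = 200.428 mg/L
Dose 5 (400 mg at t=36 h): 400·exp(−0.03014·21) = 212.425 mg/L
Dose 6 (365 mg at t=45 h): 365·exp(−0.03014·12) = 254.234 mg/L
Dose 7 (40 mg at t=54 h): 40·exp(−0.03014·3) = 36.542 mg/L
C(57) = 75.373 + 44.722 + 84.897 + 200.428 + 212.425 + 254.234 + 36.542 = 908.621 mg/L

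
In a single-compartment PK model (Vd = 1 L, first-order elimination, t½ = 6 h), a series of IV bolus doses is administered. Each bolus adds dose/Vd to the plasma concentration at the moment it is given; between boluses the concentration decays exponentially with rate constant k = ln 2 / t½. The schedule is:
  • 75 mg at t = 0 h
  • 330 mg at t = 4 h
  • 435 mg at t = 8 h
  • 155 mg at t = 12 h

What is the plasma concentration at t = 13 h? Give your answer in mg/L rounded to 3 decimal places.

515.602 mg/L

k = ln 2 / 6 = 0.11552 per h
Dose 1 (75 mg at t=0 h): 75·exp(−0.11552·13) = 16.704 mg/L
Dose 2 (330 mg at t=4 h): 330·exp(−0.11552·9) = 116.673 mg/L
Dose 3 (435 mg at t=8 h): 435·exp(−0.11552·5) = 244.135 mg/L
Dose 4 (155 mg at t=12 h): 155·exp(−0.11552·1) = 138.089 mg/L
C(13) = 16.704 + 116.673 + 244.135 + 138.089 = 515.602 mg/L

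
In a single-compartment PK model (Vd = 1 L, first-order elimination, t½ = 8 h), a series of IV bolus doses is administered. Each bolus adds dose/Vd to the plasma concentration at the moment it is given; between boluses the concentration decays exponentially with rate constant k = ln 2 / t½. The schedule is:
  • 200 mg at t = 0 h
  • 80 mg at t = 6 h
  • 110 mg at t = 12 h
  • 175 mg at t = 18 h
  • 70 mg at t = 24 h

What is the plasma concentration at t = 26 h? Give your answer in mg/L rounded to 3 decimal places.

k = ln 2 / 8 = 0.08664 per h
Dose 1 (200 mg at t=0 h): 200·exp(−0.08664·26) = 21.022 mg/L
Dose 2 (80 mg at t=6 h): 80·exp(−0.08664·20) = 14.142 mg/L
Dose 3 (110 mg at t=12 h): 110·exp(−0.08664·14) = 32.703 mg/L
Dose 4 (175 mg at t=18 h): 175·exp(−0.08664·8) = 87.500 mg/L
Dose 5 (70 mg at t=24 h): 70·exp(−0.08664·2) = 58.863 mg/L
C(26) = 21.022 + 14.142 + 32.703 + 87.500 + 58.863 = 214.230 mg/L

214.230 mg/L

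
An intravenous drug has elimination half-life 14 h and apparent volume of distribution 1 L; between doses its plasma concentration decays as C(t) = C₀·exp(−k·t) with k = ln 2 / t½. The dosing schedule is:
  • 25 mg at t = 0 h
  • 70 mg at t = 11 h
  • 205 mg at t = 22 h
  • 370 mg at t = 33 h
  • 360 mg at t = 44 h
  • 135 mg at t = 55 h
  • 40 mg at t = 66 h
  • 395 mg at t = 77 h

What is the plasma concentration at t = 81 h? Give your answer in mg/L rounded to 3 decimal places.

k = ln 2 / 14 = 0.04951 per h
Dose 1 (25 mg at t=0 h): 25·exp(−0.04951·81) = 0.453 mg/L
Dose 2 (70 mg at t=11 h): 70·exp(−0.04951·70) = 2.188 mg/L
Dose 3 (205 mg at t=22 h): 205·exp(−0.04951·59) = 11.044 mg/L
Dose 4 (370 mg at t=33 h): 370·exp(−0.04951·48) = 34.364 mg/L
Dose 5 (360 mg at t=44 h): 360·exp(−0.04951·37) = 57.640 mg/L
Dose 6 (135 mg at t=55 h): 135·exp(−0.04951·26) = 37.263 mg/L
Dose 7 (40 mg at t=66 h): 40·exp(−0.04951·15) = 19.034 mg/L
Dose 8 (395 mg at t=77 h): 395·exp(−0.04951·4) = 324.032 mg/L
C(81) = 0.453 + 2.188 + 11.044 + 34.364 + 57.640 + 37.263 + 19.034 + 324.032 = 486.018 mg/L

486.018 mg/L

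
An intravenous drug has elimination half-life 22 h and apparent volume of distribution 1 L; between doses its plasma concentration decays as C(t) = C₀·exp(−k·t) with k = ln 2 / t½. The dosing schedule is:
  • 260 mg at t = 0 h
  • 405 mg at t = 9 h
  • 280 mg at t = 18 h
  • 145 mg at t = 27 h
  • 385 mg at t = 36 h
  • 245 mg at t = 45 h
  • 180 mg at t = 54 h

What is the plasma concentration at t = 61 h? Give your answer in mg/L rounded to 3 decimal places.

k = ln 2 / 22 = 0.03151 per h
Dose 1 (260 mg at t=0 h): 260·exp(−0.03151·61) = 38.045 mg/L
Dose 2 (405 mg at t=9 h): 405·exp(−0.03151·52) = 78.692 mg/L
Dose 3 (280 mg at t=18 h): 280·exp(−0.03151·43) = 72.241 mg/L
Dose 4 (145 mg at t=27 h): 145·exp(−0.03151·34) = 49.675 mg/L
Dose 5 (385 mg at t=36 h): 385·exp(−0.03151·25) = 175.138 mg/L
Dose 6 (245 mg at t=45 h): 245·exp(−0.03151·16) = 147.991 mg/L
Dose 7 (180 mg at t=54 h): 180·exp(−0.03151·7) = 144.374 mg/L
C(61) = 38.045 + 78.692 + 72.241 + 49.675 + 175.138 + 147.991 + 144.374 = 706.156 mg/L

706.156 mg/L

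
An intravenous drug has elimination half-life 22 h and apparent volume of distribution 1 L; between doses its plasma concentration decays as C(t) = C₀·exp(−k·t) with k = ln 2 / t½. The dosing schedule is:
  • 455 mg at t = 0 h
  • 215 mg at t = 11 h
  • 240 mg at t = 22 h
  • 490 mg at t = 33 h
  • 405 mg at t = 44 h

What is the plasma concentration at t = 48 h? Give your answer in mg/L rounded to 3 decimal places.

k = ln 2 / 22 = 0.03151 per h
Dose 1 (455 mg at t=0 h): 455·exp(−0.03151·48) = 100.281 mg/L
Dose 2 (215 mg at t=11 h): 215·exp(−0.03151·37) = 67.013 mg/L
Dose 3 (240 mg at t=22 h): 240·exp(−0.03151·26) = 105.791 mg/L
Dose 4 (490 mg at t=33 h): 490·exp(−0.03151·15) = 305.456 mg/L
Dose 5 (405 mg at t=44 h): 405·exp(−0.03151·4) = 357.044 mg/L
C(48) = 100.281 + 67.013 + 105.791 + 305.456 + 357.044 = 935.585 mg/L

935.585 mg/L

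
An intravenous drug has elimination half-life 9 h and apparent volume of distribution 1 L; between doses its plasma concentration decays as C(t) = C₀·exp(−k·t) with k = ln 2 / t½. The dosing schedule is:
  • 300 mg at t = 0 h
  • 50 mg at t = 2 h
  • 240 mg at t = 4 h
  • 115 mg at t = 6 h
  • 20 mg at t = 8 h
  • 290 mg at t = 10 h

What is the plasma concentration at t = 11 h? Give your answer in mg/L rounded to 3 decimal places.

656.193 mg/L

k = ln 2 / 9 = 0.07702 per h
Dose 1 (300 mg at t=0 h): 300·exp(−0.07702·11) = 128.587 mg/L
Dose 2 (50 mg at t=2 h): 50·exp(−0.07702·9) = 25.000 mg/L
Dose 3 (240 mg at t=4 h): 240·exp(−0.07702·7) = 139.983 mg/L
Dose 4 (115 mg at t=6 h): 115·exp(−0.07702·5) = 78.245 mg/L
Dose 5 (20 mg at t=8 h): 20·exp(−0.07702·3) = 15.874 mg/L
Dose 6 (290 mg at t=10 h): 290·exp(−0.07702·1) = 268.504 mg/L
C(11) = 128.587 + 25.000 + 139.983 + 78.245 + 15.874 + 268.504 = 656.193 mg/L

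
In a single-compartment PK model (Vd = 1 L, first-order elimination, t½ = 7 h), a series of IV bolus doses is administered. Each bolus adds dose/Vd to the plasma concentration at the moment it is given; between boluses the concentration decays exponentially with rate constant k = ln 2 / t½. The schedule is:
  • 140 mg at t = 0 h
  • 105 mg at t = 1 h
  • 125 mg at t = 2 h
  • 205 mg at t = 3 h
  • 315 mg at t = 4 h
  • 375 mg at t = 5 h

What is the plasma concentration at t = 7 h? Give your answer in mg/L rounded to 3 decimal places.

k = ln 2 / 7 = 0.09902 per h
Dose 1 (140 mg at t=0 h): 140·exp(−0.09902·7) = 70.000 mg/L
Dose 2 (105 mg at t=1 h): 105·exp(−0.09902·6) = 57.965 mg/L
Dose 3 (125 mg at t=2 h): 125·exp(−0.09902·5) = 76.188 mg/L
Dose 4 (205 mg at t=3 h): 205·exp(−0.09902·4) = 137.955 mg/L
Dose 5 (315 mg at t=4 h): 315·exp(−0.09902·3) = 234.044 mg/L
Dose 6 (375 mg at t=5 h): 375·exp(−0.09902·2) = 307.626 mg/L
C(7) = 70.000 + 57.965 + 76.188 + 137.955 + 234.044 + 307.626 = 883.778 mg/L

883.778 mg/L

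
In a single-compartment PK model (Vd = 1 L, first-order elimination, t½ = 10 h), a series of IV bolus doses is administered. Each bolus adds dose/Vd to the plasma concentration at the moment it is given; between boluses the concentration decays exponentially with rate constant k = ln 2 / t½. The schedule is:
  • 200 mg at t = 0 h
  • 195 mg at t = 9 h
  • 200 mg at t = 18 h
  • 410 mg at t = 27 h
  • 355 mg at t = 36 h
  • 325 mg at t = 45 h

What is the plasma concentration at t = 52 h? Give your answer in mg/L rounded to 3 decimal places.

k = ln 2 / 10 = 0.06931 per h
Dose 1 (200 mg at t=0 h): 200·exp(−0.06931·52) = 5.441 mg/L
Dose 2 (195 mg at t=9 h): 195·exp(−0.06931·43) = 9.899 mg/L
Dose 3 (200 mg at t=18 h): 200·exp(−0.06931·34) = 18.946 mg/L
Dose 4 (410 mg at t=27 h): 410·exp(−0.06931·25) = 72.478 mg/L
Dose 5 (355 mg at t=36 h): 355·exp(−0.06931·16) = 117.106 mg/L
Dose 6 (325 mg at t=45 h): 325·exp(−0.06931·7) = 200.061 mg/L
C(52) = 5.441 + 9.899 + 18.946 + 72.478 + 117.106 + 200.061 = 423.932 mg/L

423.932 mg/L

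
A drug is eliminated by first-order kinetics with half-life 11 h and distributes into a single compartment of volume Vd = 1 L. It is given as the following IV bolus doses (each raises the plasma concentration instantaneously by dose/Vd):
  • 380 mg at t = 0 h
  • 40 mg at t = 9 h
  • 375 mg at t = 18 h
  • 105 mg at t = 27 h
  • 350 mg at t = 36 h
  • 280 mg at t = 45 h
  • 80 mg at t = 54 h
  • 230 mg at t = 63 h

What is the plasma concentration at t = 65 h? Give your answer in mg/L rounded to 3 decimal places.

414.935 mg/L

k = ln 2 / 11 = 0.06301 per h
Dose 1 (380 mg at t=0 h): 380·exp(−0.06301·65) = 6.324 mg/L
Dose 2 (40 mg at t=9 h): 40·exp(−0.06301·56) = 1.174 mg/L
Dose 3 (375 mg at t=18 h): 375·exp(−0.06301·47) = 19.400 mg/L
Dose 4 (105 mg at t=27 h): 105·exp(−0.06301·38) = 9.578 mg/L
Dose 5 (350 mg at t=36 h): 350·exp(−0.06301·29) = 56.292 mg/L
Dose 6 (280 mg at t=45 h): 280·exp(−0.06301·20) = 79.402 mg/L
Dose 7 (80 mg at t=54 h): 80·exp(−0.06301·11) = 40.000 mg/L
Dose 8 (230 mg at t=63 h): 230·exp(−0.06301·2) = 202.766 mg/L
C(65) = 6.324 + 1.174 + 19.400 + 9.578 + 56.292 + 79.402 + 40.000 + 202.766 = 414.935 mg/L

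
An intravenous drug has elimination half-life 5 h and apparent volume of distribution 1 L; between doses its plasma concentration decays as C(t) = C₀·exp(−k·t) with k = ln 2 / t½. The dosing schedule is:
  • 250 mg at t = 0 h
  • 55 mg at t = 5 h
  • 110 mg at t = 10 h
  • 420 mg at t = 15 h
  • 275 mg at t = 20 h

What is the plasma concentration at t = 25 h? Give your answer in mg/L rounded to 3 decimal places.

k = ln 2 / 5 = 0.13863 per h
Dose 1 (250 mg at t=0 h): 250·exp(−0.13863·25) = 7.813 mg/L
Dose 2 (55 mg at t=5 h): 55·exp(−0.13863·20) = 3.438 mg/L
Dose 3 (110 mg at t=10 h): 110·exp(−0.13863·15) = 13.750 mg/L
Dose 4 (420 mg at t=15 h): 420·exp(−0.13863·10) = 105.000 mg/L
Dose 5 (275 mg at t=20 h): 275·exp(−0.13863·5) = 137.500 mg/L
C(25) = 7.813 + 3.438 + 13.750 + 105.000 + 137.500 = 267.500 mg/L

267.500 mg/L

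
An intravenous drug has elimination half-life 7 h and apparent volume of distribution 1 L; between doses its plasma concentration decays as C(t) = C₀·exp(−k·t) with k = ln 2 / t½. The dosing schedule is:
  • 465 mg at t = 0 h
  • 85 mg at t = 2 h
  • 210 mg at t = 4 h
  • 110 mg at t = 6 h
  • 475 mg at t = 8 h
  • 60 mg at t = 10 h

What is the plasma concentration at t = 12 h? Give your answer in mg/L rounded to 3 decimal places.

697.985 mg/L

k = ln 2 / 7 = 0.09902 per h
Dose 1 (465 mg at t=0 h): 465·exp(−0.09902·12) = 141.710 mg/L
Dose 2 (85 mg at t=2 h): 85·exp(−0.09902·10) = 31.577 mg/L
Dose 3 (210 mg at t=4 h): 210·exp(−0.09902·8) = 95.101 mg/L
Dose 4 (110 mg at t=6 h): 110·exp(−0.09902·6) = 60.725 mg/L
Dose 5 (475 mg at t=8 h): 475·exp(−0.09902·4) = 319.651 mg/L
Dose 6 (60 mg at t=10 h): 60·exp(−0.09902·2) = 49.220 mg/L
C(12) = 141.710 + 31.577 + 95.101 + 60.725 + 319.651 + 49.220 = 697.985 mg/L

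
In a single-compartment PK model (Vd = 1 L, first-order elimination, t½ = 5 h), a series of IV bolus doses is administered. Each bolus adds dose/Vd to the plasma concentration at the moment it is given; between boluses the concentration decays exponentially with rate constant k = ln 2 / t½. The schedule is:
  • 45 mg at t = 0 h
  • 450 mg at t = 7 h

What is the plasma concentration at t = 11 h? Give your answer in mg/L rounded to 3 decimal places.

268.251 mg/L

k = ln 2 / 5 = 0.13863 per h
Dose 1 (45 mg at t=0 h): 45·exp(−0.13863·11) = 9.794 mg/L
Dose 2 (450 mg at t=7 h): 450·exp(−0.13863·4) = 258.457 mg/L
C(11) = 9.794 + 258.457 = 268.251 mg/L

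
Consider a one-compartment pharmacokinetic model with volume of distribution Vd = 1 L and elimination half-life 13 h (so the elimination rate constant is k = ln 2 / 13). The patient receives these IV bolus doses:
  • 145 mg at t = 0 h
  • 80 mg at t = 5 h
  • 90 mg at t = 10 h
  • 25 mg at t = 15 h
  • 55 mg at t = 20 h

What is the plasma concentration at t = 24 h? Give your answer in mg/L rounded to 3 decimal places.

171.949 mg/L

k = ln 2 / 13 = 0.05332 per h
Dose 1 (145 mg at t=0 h): 145·exp(−0.05332·24) = 40.329 mg/L
Dose 2 (80 mg at t=5 h): 80·exp(−0.05332·19) = 29.048 mg/L
Dose 3 (90 mg at t=10 h): 90·exp(−0.05332·14) = 42.663 mg/L
Dose 4 (25 mg at t=15 h): 25·exp(−0.05332·9) = 15.472 mg/L
Dose 5 (55 mg at t=20 h): 55·exp(−0.05332·4) = 44.436 mg/L
C(24) = 40.329 + 29.048 + 42.663 + 15.472 + 44.436 = 171.949 mg/L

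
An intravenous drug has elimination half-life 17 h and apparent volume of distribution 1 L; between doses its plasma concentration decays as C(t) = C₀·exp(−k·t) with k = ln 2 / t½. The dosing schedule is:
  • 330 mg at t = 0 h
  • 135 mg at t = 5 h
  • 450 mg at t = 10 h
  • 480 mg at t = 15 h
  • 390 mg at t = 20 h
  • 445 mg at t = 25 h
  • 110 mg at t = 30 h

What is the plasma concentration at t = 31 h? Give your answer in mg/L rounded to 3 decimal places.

k = ln 2 / 17 = 0.04077 per h
Dose 1 (330 mg at t=0 h): 330·exp(−0.04077·31) = 93.235 mg/L
Dose 2 (135 mg at t=5 h): 135·exp(−0.04077·26) = 46.767 mg/L
Dose 3 (450 mg at t=10 h): 450·exp(−0.04077·21) = 191.140 mg/L
Dose 4 (480 mg at t=15 h): 480·exp(−0.04077·16) = 249.988 mg/L
Dose 5 (390 mg at t=20 h): 390·exp(−0.04077·11) = 249.047 mg/L
Dose 6 (445 mg at t=25 h): 445·exp(−0.04077·6) = 348.429 mg/L
Dose 7 (110 mg at t=30 h): 110·exp(−0.04077·1) = 105.605 mg/L
C(31) = 93.235 + 46.767 + 191.140 + 249.988 + 249.047 + 348.429 + 105.605 = 1284.210 mg/L

1284.210 mg/L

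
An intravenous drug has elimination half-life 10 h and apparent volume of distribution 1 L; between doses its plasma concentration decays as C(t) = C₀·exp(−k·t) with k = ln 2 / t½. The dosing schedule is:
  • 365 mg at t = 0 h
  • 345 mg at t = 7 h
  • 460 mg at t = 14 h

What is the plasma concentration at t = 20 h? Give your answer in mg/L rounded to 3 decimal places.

k = ln 2 / 10 = 0.06931 per h
Dose 1 (365 mg at t=0 h): 365·exp(−0.06931·20) = 91.250 mg/L
Dose 2 (345 mg at t=7 h): 345·exp(−0.06931·13) = 140.114 mg/L
Dose 3 (460 mg at t=14 h): 460·exp(−0.06931·6) = 303.487 mg/L
C(20) = 91.250 + 140.114 + 303.487 = 534.850 mg/L

534.850 mg/L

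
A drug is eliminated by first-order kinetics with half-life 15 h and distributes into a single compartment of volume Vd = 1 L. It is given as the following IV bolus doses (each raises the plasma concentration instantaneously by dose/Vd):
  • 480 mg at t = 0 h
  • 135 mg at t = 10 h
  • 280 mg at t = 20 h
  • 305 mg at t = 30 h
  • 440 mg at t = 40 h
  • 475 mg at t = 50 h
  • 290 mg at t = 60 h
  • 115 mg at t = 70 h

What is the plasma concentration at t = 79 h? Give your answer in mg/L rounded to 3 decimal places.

k = ln 2 / 15 = 0.04621 per h
Dose 1 (480 mg at t=0 h): 480·exp(−0.04621·79) = 12.469 mg/L
Dose 2 (135 mg at t=10 h): 135·exp(−0.04621·69) = 5.567 mg/L
Dose 3 (280 mg at t=20 h): 280·exp(−0.04621·59) = 18.328 mg/L
Dose 4 (305 mg at t=30 h): 305·exp(−0.04621·49) = 31.691 mg/L
Dose 5 (440 mg at t=40 h): 440·exp(−0.04621·39) = 72.573 mg/L
Dose 6 (475 mg at t=50 h): 475·exp(−0.04621·29) = 124.366 mg/L
Dose 7 (290 mg at t=60 h): 290·exp(−0.04621·19) = 120.529 mg/L
Dose 8 (115 mg at t=70 h): 115·exp(−0.04621·9) = 75.872 mg/L
C(79) = 12.469 + 5.567 + 18.328 + 31.691 + 72.573 + 124.366 + 120.529 + 75.872 = 461.394 mg/L

461.394 mg/L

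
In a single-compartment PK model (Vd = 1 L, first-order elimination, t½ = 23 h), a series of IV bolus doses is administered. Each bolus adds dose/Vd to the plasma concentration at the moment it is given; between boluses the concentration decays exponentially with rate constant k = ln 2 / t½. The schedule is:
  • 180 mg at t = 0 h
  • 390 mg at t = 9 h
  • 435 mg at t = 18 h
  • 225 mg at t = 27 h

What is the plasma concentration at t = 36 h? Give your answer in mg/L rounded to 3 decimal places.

658.103 mg/L

k = ln 2 / 23 = 0.03014 per h
Dose 1 (180 mg at t=0 h): 180·exp(−0.03014·36) = 60.827 mg/L
Dose 2 (390 mg at t=9 h): 390·exp(−0.03014·27) = 172.855 mg/L
Dose 3 (435 mg at t=18 h): 435·exp(−0.03014·18) = 252.872 mg/L
Dose 4 (225 mg at t=27 h): 225·exp(−0.03014·9) = 171.549 mg/L
C(36) = 60.827 + 172.855 + 252.872 + 171.549 = 658.103 mg/L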